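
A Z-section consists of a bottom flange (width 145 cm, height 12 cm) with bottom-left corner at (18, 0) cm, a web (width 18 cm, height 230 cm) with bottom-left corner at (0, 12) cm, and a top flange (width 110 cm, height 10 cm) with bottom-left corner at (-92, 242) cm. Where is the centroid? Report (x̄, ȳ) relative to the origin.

bottom flange: A = 145 × 12 = 1740.00, centroid at (90.50, 6.00).
web: A = 18 × 230 = 4140.00, centroid at (9.00, 127.00).
top flange: A = 110 × 10 = 1100.00, centroid at (-37.00, 247.00).
ΣA = 6980.00 cm²
ΣAx̄ = (1740.00)(90.50) + (4140.00)(9.00) + (1100.00)(-37.00) = 154030.00 cm³
ΣAȳ = (1740.00)(6.00) + (4140.00)(127.00) + (1100.00)(247.00) = 807920.00 cm³
x̄ = 154030.00 / 6980.00 = 22.07 cm
ȳ = 807920.00 / 6980.00 = 115.75 cm

x̄ = 22.07 cm, ȳ = 115.75 cm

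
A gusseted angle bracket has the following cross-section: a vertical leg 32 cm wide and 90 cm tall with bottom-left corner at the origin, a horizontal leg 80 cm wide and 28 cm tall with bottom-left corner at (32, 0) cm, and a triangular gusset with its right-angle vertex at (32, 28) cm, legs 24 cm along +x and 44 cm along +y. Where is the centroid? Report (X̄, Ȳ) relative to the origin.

X̄ = 40.45 cm, Ȳ = 32.49 cm

vertical leg: A = 32 × 90 = 2880.00, centroid at (16.00, 45.00).
horizontal leg: A = 80 × 28 = 2240.00, centroid at (72.00, 14.00).
gusset: A = ½·24·44 = 528.00, centroid at (40.00, 42.67).
ΣA = 5648.00 cm²
ΣAX̄ = (2880.00)(16.00) + (2240.00)(72.00) + (528.00)(40.00) = 228480.00 cm³
ΣAȲ = (2880.00)(45.00) + (2240.00)(14.00) + (528.00)(42.67) = 183488.00 cm³
X̄ = 228480.00 / 5648.00 = 40.45 cm
Ȳ = 183488.00 / 5648.00 = 32.49 cm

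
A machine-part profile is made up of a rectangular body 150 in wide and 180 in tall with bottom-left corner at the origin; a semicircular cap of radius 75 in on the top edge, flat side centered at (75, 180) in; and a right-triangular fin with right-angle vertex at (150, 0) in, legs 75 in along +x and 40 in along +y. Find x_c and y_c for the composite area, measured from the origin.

x_c = 79.02 in, y_c = 115.75 in

rectangular body: A = 150 × 180 = 27000.00, centroid at (75.00, 90.00).
semicircular top: A = ½π·75² = 8835.73, centroid at (75.00, 211.83).
triangular fin: A = ½·75·40 = 1500.00, centroid at (175.00, 13.33).
ΣA = 37335.73 in², ΣAx_c = 2950179.70 in³, ΣAy_c = 4321681.28 in³.
x_c = 2950179.70/37335.73 = 79.02 in; y_c = 4321681.28/37335.73 = 115.75 in.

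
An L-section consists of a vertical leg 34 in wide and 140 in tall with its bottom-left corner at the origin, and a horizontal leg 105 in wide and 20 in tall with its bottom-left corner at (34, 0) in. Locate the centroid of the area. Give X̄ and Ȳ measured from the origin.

vertical leg: A = 34 × 140 = 4760.00, centroid at (17.00, 70.00).
horizontal leg: A = 105 × 20 = 2100.00, centroid at (86.50, 10.00).
ΣA = 6860.00 in², ΣAX̄ = 262570.00 in³, ΣAȲ = 354200.00 in³.
X̄ = 262570.00/6860.00 = 38.28 in; Ȳ = 354200.00/6860.00 = 51.63 in.

X̄ = 38.28 in, Ȳ = 51.63 in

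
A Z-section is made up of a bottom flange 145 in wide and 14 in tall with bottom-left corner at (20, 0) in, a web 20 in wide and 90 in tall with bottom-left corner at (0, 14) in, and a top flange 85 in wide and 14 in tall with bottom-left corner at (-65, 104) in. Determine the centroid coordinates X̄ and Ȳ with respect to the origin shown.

X̄ = 35.66 in, Ȳ = 50.30 in

bottom flange: A = 145 × 14 = 2030.00, centroid at (92.50, 7.00).
web: A = 20 × 90 = 1800.00, centroid at (10.00, 59.00).
top flange: A = 85 × 14 = 1190.00, centroid at (-22.50, 111.00).
ΣA = 5020.00 in², ΣAX̄ = 179000.00 in³, ΣAȲ = 252500.00 in³.
X̄ = 179000.00/5020.00 = 35.66 in; Ȳ = 252500.00/5020.00 = 50.30 in.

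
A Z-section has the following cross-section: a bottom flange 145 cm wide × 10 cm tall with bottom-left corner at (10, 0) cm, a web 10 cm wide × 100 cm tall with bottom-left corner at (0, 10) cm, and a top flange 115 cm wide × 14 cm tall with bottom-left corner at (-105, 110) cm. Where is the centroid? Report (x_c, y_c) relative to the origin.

bottom flange: A = 145 × 10 = 1450.00, centroid at (82.50, 5.00).
web: A = 10 × 100 = 1000.00, centroid at (5.00, 60.00).
top flange: A = 115 × 14 = 1610.00, centroid at (-47.50, 117.00).
ΣA = 4060.00 cm²
ΣAx_c = (1450.00)(82.50) + (1000.00)(5.00) + (1610.00)(-47.50) = 48150.00 cm³
ΣAy_c = (1450.00)(5.00) + (1000.00)(60.00) + (1610.00)(117.00) = 255620.00 cm³
x_c = 48150.00 / 4060.00 = 11.86 cm
y_c = 255620.00 / 4060.00 = 62.96 cm

x_c = 11.86 cm, y_c = 62.96 cm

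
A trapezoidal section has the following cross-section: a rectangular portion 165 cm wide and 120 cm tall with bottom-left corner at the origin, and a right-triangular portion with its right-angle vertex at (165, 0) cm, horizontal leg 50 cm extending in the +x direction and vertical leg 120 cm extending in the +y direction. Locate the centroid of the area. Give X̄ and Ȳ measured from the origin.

X̄ = 95.55 cm, Ȳ = 57.37 cm

rectangular portion: A = 165 × 120 = 19800.00, centroid at (82.50, 60.00).
triangular portion: A = ½·50·120 = 3000.00, centroid at (181.67, 40.00).
ΣA = 22800.00 cm², ΣAX̄ = 2178500.00 cm³, ΣAȲ = 1308000.00 cm³.
X̄ = 2178500.00/22800.00 = 95.55 cm; Ȳ = 1308000.00/22800.00 = 57.37 cm.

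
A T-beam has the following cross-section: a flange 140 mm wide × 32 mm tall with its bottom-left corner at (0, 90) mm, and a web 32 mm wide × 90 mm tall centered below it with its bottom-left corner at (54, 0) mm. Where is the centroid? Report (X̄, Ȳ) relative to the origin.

X̄ = 70.00 mm, Ȳ = 82.13 mm

web: A = 32 × 90 = 2880.00, centroid at (70.00, 45.00).
flange: A = 140 × 32 = 4480.00, centroid at (70.00, 106.00).
ΣA = 7360.00 mm²
ΣAX̄ = (2880.00)(70.00) + (4480.00)(70.00) = 515200.00 mm³
ΣAȲ = (2880.00)(45.00) + (4480.00)(106.00) = 604480.00 mm³
X̄ = 515200.00 / 7360.00 = 70.00 mm
Ȳ = 604480.00 / 7360.00 = 82.13 mm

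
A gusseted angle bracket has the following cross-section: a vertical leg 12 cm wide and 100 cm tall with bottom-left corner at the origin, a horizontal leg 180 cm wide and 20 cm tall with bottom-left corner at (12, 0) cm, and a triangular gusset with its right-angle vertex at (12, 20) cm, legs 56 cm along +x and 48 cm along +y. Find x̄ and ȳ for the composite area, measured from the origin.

vertical leg: A = 12 × 100 = 1200.00, centroid at (6.00, 50.00).
horizontal leg: A = 180 × 20 = 3600.00, centroid at (102.00, 10.00).
gusset: A = ½·56·48 = 1344.00, centroid at (30.67, 36.00).
ΣA = 6144.00 cm², ΣAx̄ = 415616.00 cm³, ΣAȳ = 144384.00 cm³.
x̄ = 415616.00/6144.00 = 67.65 cm; ȳ = 144384.00/6144.00 = 23.50 cm.

x̄ = 67.65 cm, ȳ = 23.50 cm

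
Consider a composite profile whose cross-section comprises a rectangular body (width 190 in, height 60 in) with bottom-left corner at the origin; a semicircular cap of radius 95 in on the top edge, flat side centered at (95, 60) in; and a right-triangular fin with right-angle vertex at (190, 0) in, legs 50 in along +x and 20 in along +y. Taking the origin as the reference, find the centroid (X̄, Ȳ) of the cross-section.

X̄ = 97.14 in, Ȳ = 67.78 in

rectangular body: A = 190 × 60 = 11400.00, centroid at (95.00, 30.00).
semicircular top: A = ½π·95² = 14176.44, centroid at (95.00, 100.32).
triangular fin: A = ½·50·20 = 500.00, centroid at (206.67, 6.67).
ΣA = 26076.44 in²
ΣAX̄ = (11400.00)(95.00) + (14176.44)(95.00) + (500.00)(206.67) = 2533094.83 in³
ΣAȲ = (11400.00)(30.00) + (14176.44)(100.32) + (500.00)(6.67) = 1767502.88 in³
X̄ = 2533094.83 / 26076.44 = 97.14 in
Ȳ = 1767502.88 / 26076.44 = 67.78 in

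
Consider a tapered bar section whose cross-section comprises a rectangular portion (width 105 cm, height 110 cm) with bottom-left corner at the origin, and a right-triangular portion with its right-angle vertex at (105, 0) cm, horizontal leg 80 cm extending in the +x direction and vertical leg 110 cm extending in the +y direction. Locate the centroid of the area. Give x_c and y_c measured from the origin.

x_c = 74.34 cm, y_c = 49.94 cm

Part | A | x̄ᵢ | ȳᵢ | A·x̄ᵢ | A·ȳᵢ
rectangular portion | 11550.00 | 52.50 | 55.00 | 606375.00 | 635250.00
triangular portion | 4400.00 | 131.67 | 36.67 | 579333.33 | 161333.33
Σ | 15950.00 |  |  | 1185708.33 | 796583.33
x_c = 1185708.33 / 15950.00 = 74.34 cm
y_c = 796583.33 / 15950.00 = 49.94 cm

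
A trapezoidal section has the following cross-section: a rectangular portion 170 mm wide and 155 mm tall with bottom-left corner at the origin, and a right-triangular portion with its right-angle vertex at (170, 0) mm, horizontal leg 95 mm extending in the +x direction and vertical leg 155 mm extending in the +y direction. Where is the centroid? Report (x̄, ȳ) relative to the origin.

rectangular portion: A = 170 × 155 = 26350.00, centroid at (85.00, 77.50).
triangular portion: A = ½·95·155 = 7362.50, centroid at (201.67, 51.67).
ΣA = 33712.50 mm²
ΣAx̄ = (26350.00)(85.00) + (7362.50)(201.67) = 3724520.83 mm³
ΣAȳ = (26350.00)(77.50) + (7362.50)(51.67) = 2422520.83 mm³
x̄ = 3724520.83 / 33712.50 = 110.48 mm
ȳ = 2422520.83 / 33712.50 = 71.86 mm

x̄ = 110.48 mm, ȳ = 71.86 mm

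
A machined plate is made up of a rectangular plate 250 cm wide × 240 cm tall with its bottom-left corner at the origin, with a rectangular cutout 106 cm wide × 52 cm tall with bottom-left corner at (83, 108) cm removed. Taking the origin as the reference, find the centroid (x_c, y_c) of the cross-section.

Part | A | x̄ᵢ | ȳᵢ | A·x̄ᵢ | A·ȳᵢ
plate | 60000.00 | 125.00 | 120.00 | 7500000.00 | 7200000.00
hole | -5512.00 | 136.00 | 134.00 | -749632.00 | -738608.00
Σ | 54488.00 |  |  | 6750368.00 | 6461392.00
x_c = 6750368.00 / 54488.00 = 123.89 cm
y_c = 6461392.00 / 54488.00 = 118.58 cm

x_c = 123.89 cm, y_c = 118.58 cm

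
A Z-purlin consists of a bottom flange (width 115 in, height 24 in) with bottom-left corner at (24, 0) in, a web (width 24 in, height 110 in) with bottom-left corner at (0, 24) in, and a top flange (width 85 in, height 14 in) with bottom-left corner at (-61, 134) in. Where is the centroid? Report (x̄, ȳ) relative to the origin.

x̄ = 35.60 in, ȳ = 62.14 in

bottom flange: A = 115 × 24 = 2760.00, centroid at (81.50, 12.00).
web: A = 24 × 110 = 2640.00, centroid at (12.00, 79.00).
top flange: A = 85 × 14 = 1190.00, centroid at (-18.50, 141.00).
ΣA = 6590.00 in², ΣAx̄ = 234605.00 in³, ΣAȳ = 409470.00 in³.
x̄ = 234605.00/6590.00 = 35.60 in; ȳ = 409470.00/6590.00 = 62.14 in.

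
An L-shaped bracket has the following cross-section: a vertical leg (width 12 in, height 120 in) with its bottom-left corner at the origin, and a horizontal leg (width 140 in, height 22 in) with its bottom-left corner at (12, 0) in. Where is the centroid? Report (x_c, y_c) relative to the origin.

vertical leg: A = 12 × 120 = 1440.00, centroid at (6.00, 60.00).
horizontal leg: A = 140 × 22 = 3080.00, centroid at (82.00, 11.00).
ΣA = 4520.00 in², ΣAx_c = 261200.00 in³, ΣAy_c = 120280.00 in³.
x_c = 261200.00/4520.00 = 57.79 in; y_c = 120280.00/4520.00 = 26.61 in.

x_c = 57.79 in, y_c = 26.61 in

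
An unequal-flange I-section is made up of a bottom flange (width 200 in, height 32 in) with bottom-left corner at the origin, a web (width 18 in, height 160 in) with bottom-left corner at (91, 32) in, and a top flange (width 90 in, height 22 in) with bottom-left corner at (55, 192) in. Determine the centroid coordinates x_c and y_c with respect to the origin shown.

x_c = 100.00 in, y_c = 73.44 in

bottom flange: A = 200 × 32 = 6400.00, centroid at (100.00, 16.00).
web: A = 18 × 160 = 2880.00, centroid at (100.00, 112.00).
top flange: A = 90 × 22 = 1980.00, centroid at (100.00, 203.00).
ΣA = 11260.00 in²
ΣAx_c = (6400.00)(100.00) + (2880.00)(100.00) + (1980.00)(100.00) = 1126000.00 in³
ΣAy_c = (6400.00)(16.00) + (2880.00)(112.00) + (1980.00)(203.00) = 826900.00 in³
x_c = 1126000.00 / 11260.00 = 100.00 in
y_c = 826900.00 / 11260.00 = 73.44 in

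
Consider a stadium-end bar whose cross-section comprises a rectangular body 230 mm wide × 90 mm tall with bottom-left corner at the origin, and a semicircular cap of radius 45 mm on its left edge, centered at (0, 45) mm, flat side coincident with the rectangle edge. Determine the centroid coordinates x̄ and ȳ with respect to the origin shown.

x̄ = 97.14 mm, ȳ = 45.00 mm

rectangular body: A = 230 × 90 = 20700.00, centroid at (115.00, 45.00).
semicircular end: A = ½π·45² = 3180.86, centroid at (-19.10, 45.00).
ΣA = 23880.86 mm²
ΣAx̄ = (20700.00)(115.00) + (3180.86)(-19.10) = 2319750.00 mm³
ΣAȳ = (20700.00)(45.00) + (3180.86)(45.00) = 1074638.82 mm³
x̄ = 2319750.00 / 23880.86 = 97.14 mm
ȳ = 1074638.82 / 23880.86 = 45.00 mm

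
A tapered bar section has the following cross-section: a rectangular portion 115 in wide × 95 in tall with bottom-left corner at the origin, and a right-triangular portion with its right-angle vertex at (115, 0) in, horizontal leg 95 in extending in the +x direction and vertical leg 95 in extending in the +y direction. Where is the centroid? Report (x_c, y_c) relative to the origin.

x_c = 83.56 in, y_c = 42.87 in

Part | A | x̄ᵢ | ȳᵢ | A·x̄ᵢ | A·ȳᵢ
rectangular portion | 10925.00 | 57.50 | 47.50 | 628187.50 | 518937.50
triangular portion | 4512.50 | 146.67 | 31.67 | 661833.33 | 142895.83
Σ | 15437.50 |  |  | 1290020.83 | 661833.33
x_c = 1290020.83 / 15437.50 = 83.56 in
y_c = 661833.33 / 15437.50 = 42.87 in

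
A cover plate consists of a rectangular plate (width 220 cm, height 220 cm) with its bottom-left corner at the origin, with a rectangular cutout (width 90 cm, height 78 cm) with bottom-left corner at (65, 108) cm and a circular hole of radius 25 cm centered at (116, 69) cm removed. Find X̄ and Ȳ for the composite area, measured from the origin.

X̄ = 109.70 cm, Ȳ = 105.45 cm

Part | A | x̄ᵢ | ȳᵢ | A·x̄ᵢ | A·ȳᵢ
plate | 48400.00 | 110.00 | 110.00 | 5324000.00 | 5324000.00
hole 1 | -7020.00 | 110.00 | 147.00 | -772200.00 | -1031940.00
hole 2 | -1963.50 | 116.00 | 69.00 | -227765.47 | -135481.18
Σ | 39416.50 |  |  | 4324034.53 | 4156578.82
X̄ = 4324034.53 / 39416.50 = 109.70 cm
Ȳ = 4156578.82 / 39416.50 = 105.45 cm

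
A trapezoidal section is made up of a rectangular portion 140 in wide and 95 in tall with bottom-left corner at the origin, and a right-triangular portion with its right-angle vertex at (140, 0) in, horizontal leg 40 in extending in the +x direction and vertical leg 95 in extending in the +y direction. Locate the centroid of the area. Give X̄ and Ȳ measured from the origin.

X̄ = 80.42 in, Ȳ = 45.52 in

Part | A | x̄ᵢ | ȳᵢ | A·x̄ᵢ | A·ȳᵢ
rectangular portion | 13300.00 | 70.00 | 47.50 | 931000.00 | 631750.00
triangular portion | 1900.00 | 153.33 | 31.67 | 291333.33 | 60166.67
Σ | 15200.00 |  |  | 1222333.33 | 691916.67
X̄ = 1222333.33 / 15200.00 = 80.42 in
Ȳ = 691916.67 / 15200.00 = 45.52 in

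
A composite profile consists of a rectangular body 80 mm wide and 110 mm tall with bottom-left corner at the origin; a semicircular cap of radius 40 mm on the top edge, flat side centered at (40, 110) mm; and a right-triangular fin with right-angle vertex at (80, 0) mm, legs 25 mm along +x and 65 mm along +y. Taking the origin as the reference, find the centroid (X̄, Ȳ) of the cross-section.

rectangular body: A = 80 × 110 = 8800.00, centroid at (40.00, 55.00).
semicircular top: A = ½π·40² = 2513.27, centroid at (40.00, 126.98).
triangular fin: A = ½·25·65 = 812.50, centroid at (88.33, 21.67).
ΣA = 12125.77 mm²
ΣAX̄ = (8800.00)(40.00) + (2513.27)(40.00) + (812.50)(88.33) = 524301.80 mm³
ΣAȲ = (8800.00)(55.00) + (2513.27)(126.98) + (812.50)(21.67) = 820730.99 mm³
X̄ = 524301.80 / 12125.77 = 43.24 mm
Ȳ = 820730.99 / 12125.77 = 67.68 mm

X̄ = 43.24 mm, Ȳ = 67.68 mm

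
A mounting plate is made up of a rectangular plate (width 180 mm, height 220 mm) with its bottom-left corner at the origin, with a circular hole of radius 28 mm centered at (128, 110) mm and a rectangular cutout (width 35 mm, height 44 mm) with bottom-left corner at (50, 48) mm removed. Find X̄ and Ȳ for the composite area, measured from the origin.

Part | A | x̄ᵢ | ȳᵢ | A·x̄ᵢ | A·ȳᵢ
plate | 39600.00 | 90.00 | 110.00 | 3564000.00 | 4356000.00
hole 1 | -2463.01 | 128.00 | 110.00 | -315265.11 | -270930.95
hole 2 | -1540.00 | 67.50 | 70.00 | -103950.00 | -107800.00
Σ | 35596.99 |  |  | 3144784.89 | 3977269.05
X̄ = 3144784.89 / 35596.99 = 88.34 mm
Ȳ = 3977269.05 / 35596.99 = 111.73 mm

X̄ = 88.34 mm, Ȳ = 111.73 mm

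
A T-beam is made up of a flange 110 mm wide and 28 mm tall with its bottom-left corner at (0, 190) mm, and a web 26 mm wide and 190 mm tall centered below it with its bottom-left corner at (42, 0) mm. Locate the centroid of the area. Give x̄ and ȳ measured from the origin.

web: A = 26 × 190 = 4940.00, centroid at (55.00, 95.00).
flange: A = 110 × 28 = 3080.00, centroid at (55.00, 204.00).
ΣA = 8020.00 mm², ΣAx̄ = 441100.00 mm³, ΣAȳ = 1097620.00 mm³.
x̄ = 441100.00/8020.00 = 55.00 mm; ȳ = 1097620.00/8020.00 = 136.86 mm.

x̄ = 55.00 mm, ȳ = 136.86 mm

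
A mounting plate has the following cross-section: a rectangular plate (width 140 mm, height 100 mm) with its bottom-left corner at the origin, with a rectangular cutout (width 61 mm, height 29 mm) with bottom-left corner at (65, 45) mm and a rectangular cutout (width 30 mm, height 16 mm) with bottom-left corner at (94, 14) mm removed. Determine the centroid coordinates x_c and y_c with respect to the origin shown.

x_c = 64.57 mm, y_c = 49.71 mm

plate: A = 140 × 100 = 14000.00, centroid at (70.00, 50.00).
hole 1: A = −(61 × 29) = -1769.00, centroid at (95.50, 59.50).
hole 2: A = −(30 × 16) = -480.00, centroid at (109.00, 22.00).
ΣA = 11751.00 mm², ΣAx_c = 758740.50 mm³, ΣAy_c = 584184.50 mm³.
x_c = 758740.50/11751.00 = 64.57 mm; y_c = 584184.50/11751.00 = 49.71 mm.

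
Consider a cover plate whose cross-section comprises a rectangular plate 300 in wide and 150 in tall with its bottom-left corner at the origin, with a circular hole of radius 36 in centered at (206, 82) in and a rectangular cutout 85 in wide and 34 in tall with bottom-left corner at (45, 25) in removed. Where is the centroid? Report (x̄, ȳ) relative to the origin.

x̄ = 148.75 in, ȳ = 76.76 in

Part | A | x̄ᵢ | ȳᵢ | A·x̄ᵢ | A·ȳᵢ
plate | 45000.00 | 150.00 | 75.00 | 6750000.00 | 3375000.00
hole 1 | -4071.50 | 206.00 | 82.00 | -838729.84 | -333863.33
hole 2 | -2890.00 | 87.50 | 42.00 | -252875.00 | -121380.00
Σ | 38038.50 |  |  | 5658395.16 | 2919756.67
x̄ = 5658395.16 / 38038.50 = 148.75 in
ȳ = 2919756.67 / 38038.50 = 76.76 in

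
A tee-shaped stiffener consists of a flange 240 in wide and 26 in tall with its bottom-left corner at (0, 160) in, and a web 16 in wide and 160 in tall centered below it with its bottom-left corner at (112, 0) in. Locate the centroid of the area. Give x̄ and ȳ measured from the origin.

web: A = 16 × 160 = 2560.00, centroid at (120.00, 80.00).
flange: A = 240 × 26 = 6240.00, centroid at (120.00, 173.00).
ΣA = 8800.00 in², ΣAx̄ = 1056000.00 in³, ΣAȳ = 1284320.00 in³.
x̄ = 1056000.00/8800.00 = 120.00 in; ȳ = 1284320.00/8800.00 = 145.95 in.

x̄ = 120.00 in, ȳ = 145.95 in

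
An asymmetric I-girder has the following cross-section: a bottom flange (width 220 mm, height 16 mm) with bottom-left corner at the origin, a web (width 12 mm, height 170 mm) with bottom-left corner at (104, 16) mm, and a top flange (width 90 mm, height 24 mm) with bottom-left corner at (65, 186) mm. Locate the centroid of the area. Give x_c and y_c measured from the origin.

bottom flange: A = 220 × 16 = 3520.00, centroid at (110.00, 8.00).
web: A = 12 × 170 = 2040.00, centroid at (110.00, 101.00).
top flange: A = 90 × 24 = 2160.00, centroid at (110.00, 198.00).
ΣA = 7720.00 mm², ΣAx_c = 849200.00 mm³, ΣAy_c = 661880.00 mm³.
x_c = 849200.00/7720.00 = 110.00 mm; y_c = 661880.00/7720.00 = 85.74 mm.

x_c = 110.00 mm, y_c = 85.74 mm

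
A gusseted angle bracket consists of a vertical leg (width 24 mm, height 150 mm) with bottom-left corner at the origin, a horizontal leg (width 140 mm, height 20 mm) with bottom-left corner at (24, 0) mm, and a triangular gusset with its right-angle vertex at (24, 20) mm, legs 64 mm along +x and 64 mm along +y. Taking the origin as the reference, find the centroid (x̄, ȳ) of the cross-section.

Part | A | x̄ᵢ | ȳᵢ | A·x̄ᵢ | A·ȳᵢ
vertical leg | 3600.00 | 12.00 | 75.00 | 43200.00 | 270000.00
horizontal leg | 2800.00 | 94.00 | 10.00 | 263200.00 | 28000.00
gusset | 2048.00 | 45.33 | 41.33 | 92842.67 | 84650.67
Σ | 8448.00 |  |  | 399242.67 | 382650.67
x̄ = 399242.67 / 8448.00 = 47.26 mm
ȳ = 382650.67 / 8448.00 = 45.29 mm

x̄ = 47.26 mm, ȳ = 45.29 mm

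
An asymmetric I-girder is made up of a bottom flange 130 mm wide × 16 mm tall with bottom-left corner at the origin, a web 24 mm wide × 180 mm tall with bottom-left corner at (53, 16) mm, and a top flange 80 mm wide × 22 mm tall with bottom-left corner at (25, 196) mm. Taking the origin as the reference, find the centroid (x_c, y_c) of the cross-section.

x_c = 65.00 mm, y_c = 102.80 mm

Part | A | x̄ᵢ | ȳᵢ | A·x̄ᵢ | A·ȳᵢ
bottom flange | 2080.00 | 65.00 | 8.00 | 135200.00 | 16640.00
web | 4320.00 | 65.00 | 106.00 | 280800.00 | 457920.00
top flange | 1760.00 | 65.00 | 207.00 | 114400.00 | 364320.00
Σ | 8160.00 |  |  | 530400.00 | 838880.00
x_c = 530400.00 / 8160.00 = 65.00 mm
y_c = 838880.00 / 8160.00 = 102.80 mm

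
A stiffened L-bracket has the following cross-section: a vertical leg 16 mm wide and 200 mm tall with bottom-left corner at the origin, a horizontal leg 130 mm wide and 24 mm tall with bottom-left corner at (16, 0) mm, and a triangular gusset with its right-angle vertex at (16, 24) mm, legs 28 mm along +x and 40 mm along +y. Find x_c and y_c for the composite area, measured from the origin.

Part | A | x̄ᵢ | ȳᵢ | A·x̄ᵢ | A·ȳᵢ
vertical leg | 3200.00 | 8.00 | 100.00 | 25600.00 | 320000.00
horizontal leg | 3120.00 | 81.00 | 12.00 | 252720.00 | 37440.00
gusset | 560.00 | 25.33 | 37.33 | 14186.67 | 20906.67
Σ | 6880.00 |  |  | 292506.67 | 378346.67
x_c = 292506.67 / 6880.00 = 42.52 mm
y_c = 378346.67 / 6880.00 = 54.99 mm

x_c = 42.52 mm, y_c = 54.99 mm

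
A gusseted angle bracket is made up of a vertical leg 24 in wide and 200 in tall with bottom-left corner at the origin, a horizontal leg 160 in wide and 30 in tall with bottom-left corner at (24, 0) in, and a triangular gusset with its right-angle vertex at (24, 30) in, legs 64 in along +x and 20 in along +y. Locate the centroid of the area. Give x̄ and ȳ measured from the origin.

x̄ = 57.21 in, ȳ = 56.20 in

vertical leg: A = 24 × 200 = 4800.00, centroid at (12.00, 100.00).
horizontal leg: A = 160 × 30 = 4800.00, centroid at (104.00, 15.00).
gusset: A = ½·64·20 = 640.00, centroid at (45.33, 36.67).
ΣA = 10240.00 in², ΣAx̄ = 585813.33 in³, ΣAȳ = 575466.67 in³.
x̄ = 585813.33/10240.00 = 57.21 in; ȳ = 575466.67/10240.00 = 56.20 in.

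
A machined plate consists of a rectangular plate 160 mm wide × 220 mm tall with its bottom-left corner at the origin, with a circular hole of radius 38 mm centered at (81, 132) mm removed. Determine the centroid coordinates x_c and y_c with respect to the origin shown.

x_c = 79.85 mm, y_c = 106.75 mm

plate: A = 160 × 220 = 35200.00, centroid at (80.00, 110.00).
hole: A = −π·38² = -4536.46, centroid at (81.00, 132.00).
ΣA = 30663.54 mm²
ΣAx_c = (35200.00)(80.00) + (-4536.46)(81.00) = 2448546.76 mm³
ΣAy_c = (35200.00)(110.00) + (-4536.46)(132.00) = 3273187.31 mm³
x_c = 2448546.76 / 30663.54 = 79.85 mm
y_c = 3273187.31 / 30663.54 = 106.75 mm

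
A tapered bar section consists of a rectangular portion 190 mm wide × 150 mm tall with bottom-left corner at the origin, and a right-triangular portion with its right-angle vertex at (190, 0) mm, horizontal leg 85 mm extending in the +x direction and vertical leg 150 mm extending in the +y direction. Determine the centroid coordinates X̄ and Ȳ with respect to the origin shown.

Part | A | x̄ᵢ | ȳᵢ | A·x̄ᵢ | A·ȳᵢ
rectangular portion | 28500.00 | 95.00 | 75.00 | 2707500.00 | 2137500.00
triangular portion | 6375.00 | 218.33 | 50.00 | 1391875.00 | 318750.00
Σ | 34875.00 |  |  | 4099375.00 | 2456250.00
X̄ = 4099375.00 / 34875.00 = 117.54 mm
Ȳ = 2456250.00 / 34875.00 = 70.43 mm

X̄ = 117.54 mm, Ȳ = 70.43 mm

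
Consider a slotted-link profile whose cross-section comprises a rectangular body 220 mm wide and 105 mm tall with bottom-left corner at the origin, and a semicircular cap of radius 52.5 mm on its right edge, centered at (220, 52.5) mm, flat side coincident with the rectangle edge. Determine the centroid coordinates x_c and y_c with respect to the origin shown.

rectangular body: A = 220 × 105 = 23100.00, centroid at (110.00, 52.50).
semicircular end: A = ½π·52.5² = 4329.51, centroid at (242.28, 52.50).
ΣA = 27429.51 mm², ΣAx_c = 3589960.37 mm³, ΣAy_c = 1440049.14 mm³.
x_c = 3589960.37/27429.51 = 130.88 mm; y_c = 1440049.14/27429.51 = 52.50 mm.

x_c = 130.88 mm, y_c = 52.50 mm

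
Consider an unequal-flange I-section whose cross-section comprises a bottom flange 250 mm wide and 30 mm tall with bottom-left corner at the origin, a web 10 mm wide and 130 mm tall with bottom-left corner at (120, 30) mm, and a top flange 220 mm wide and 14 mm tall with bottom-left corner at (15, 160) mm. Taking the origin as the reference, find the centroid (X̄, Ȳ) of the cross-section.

X̄ = 125.00 mm, Ȳ = 63.16 mm

Part | A | x̄ᵢ | ȳᵢ | A·x̄ᵢ | A·ȳᵢ
bottom flange | 7500.00 | 125.00 | 15.00 | 937500.00 | 112500.00
web | 1300.00 | 125.00 | 95.00 | 162500.00 | 123500.00
top flange | 3080.00 | 125.00 | 167.00 | 385000.00 | 514360.00
Σ | 11880.00 |  |  | 1485000.00 | 750360.00
X̄ = 1485000.00 / 11880.00 = 125.00 mm
Ȳ = 750360.00 / 11880.00 = 63.16 mm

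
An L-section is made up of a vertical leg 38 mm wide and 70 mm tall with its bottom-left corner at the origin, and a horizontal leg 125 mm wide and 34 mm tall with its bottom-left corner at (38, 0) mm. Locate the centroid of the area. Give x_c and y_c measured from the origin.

Part | A | x̄ᵢ | ȳᵢ | A·x̄ᵢ | A·ȳᵢ
vertical leg | 2660.00 | 19.00 | 35.00 | 50540.00 | 93100.00
horizontal leg | 4250.00 | 100.50 | 17.00 | 427125.00 | 72250.00
Σ | 6910.00 |  |  | 477665.00 | 165350.00
x_c = 477665.00 / 6910.00 = 69.13 mm
y_c = 165350.00 / 6910.00 = 23.93 mm

x_c = 69.13 mm, y_c = 23.93 mm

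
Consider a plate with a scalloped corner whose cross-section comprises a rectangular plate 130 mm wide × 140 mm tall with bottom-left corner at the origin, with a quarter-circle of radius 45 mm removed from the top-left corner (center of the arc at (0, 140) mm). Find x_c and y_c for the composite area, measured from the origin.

x_c = 69.40 mm, y_c = 65.13 mm

plate: A = 130 × 140 = 18200.00, centroid at (65.00, 70.00).
removed quarter-circle: A = −¼π·45² = -1590.43, centroid at (19.10, 120.90).
ΣA = 16609.57 mm²
ΣAx_c = (18200.00)(65.00) + (-1590.43)(19.10) = 1152625.00 mm³
ΣAy_c = (18200.00)(70.00) + (-1590.43)(120.90) = 1081714.62 mm³
x_c = 1152625.00 / 16609.57 = 69.40 mm
y_c = 1081714.62 / 16609.57 = 65.13 mm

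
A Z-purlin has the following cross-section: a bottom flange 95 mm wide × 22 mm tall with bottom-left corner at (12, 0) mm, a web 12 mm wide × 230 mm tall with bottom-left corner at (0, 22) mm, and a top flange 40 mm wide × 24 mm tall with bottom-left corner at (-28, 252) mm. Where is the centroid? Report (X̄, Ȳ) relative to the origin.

X̄ = 22.93 mm, Ȳ = 112.66 mm

Part | A | x̄ᵢ | ȳᵢ | A·x̄ᵢ | A·ȳᵢ
bottom flange | 2090.00 | 59.50 | 11.00 | 124355.00 | 22990.00
web | 2760.00 | 6.00 | 137.00 | 16560.00 | 378120.00
top flange | 960.00 | -8.00 | 264.00 | -7680.00 | 253440.00
Σ | 5810.00 |  |  | 133235.00 | 654550.00
X̄ = 133235.00 / 5810.00 = 22.93 mm
Ȳ = 654550.00 / 5810.00 = 112.66 mm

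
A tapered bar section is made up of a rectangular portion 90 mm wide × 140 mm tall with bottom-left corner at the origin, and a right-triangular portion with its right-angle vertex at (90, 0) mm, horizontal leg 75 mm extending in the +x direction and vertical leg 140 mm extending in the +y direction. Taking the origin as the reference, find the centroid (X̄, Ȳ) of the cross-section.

X̄ = 65.59 mm, Ȳ = 63.14 mm

rectangular portion: A = 90 × 140 = 12600.00, centroid at (45.00, 70.00).
triangular portion: A = ½·75·140 = 5250.00, centroid at (115.00, 46.67).
ΣA = 17850.00 mm², ΣAX̄ = 1170750.00 mm³, ΣAȲ = 1127000.00 mm³.
X̄ = 1170750.00/17850.00 = 65.59 mm; Ȳ = 1127000.00/17850.00 = 63.14 mm.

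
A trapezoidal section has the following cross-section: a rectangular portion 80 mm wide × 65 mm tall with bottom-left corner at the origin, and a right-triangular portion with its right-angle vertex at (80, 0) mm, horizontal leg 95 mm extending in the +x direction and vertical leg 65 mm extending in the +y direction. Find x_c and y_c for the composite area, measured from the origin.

x_c = 66.70 mm, y_c = 28.46 mm

rectangular portion: A = 80 × 65 = 5200.00, centroid at (40.00, 32.50).
triangular portion: A = ½·95·65 = 3087.50, centroid at (111.67, 21.67).
ΣA = 8287.50 mm²
ΣAx_c = (5200.00)(40.00) + (3087.50)(111.67) = 552770.83 mm³
ΣAy_c = (5200.00)(32.50) + (3087.50)(21.67) = 235895.83 mm³
x_c = 552770.83 / 8287.50 = 66.70 mm
y_c = 235895.83 / 8287.50 = 28.46 mm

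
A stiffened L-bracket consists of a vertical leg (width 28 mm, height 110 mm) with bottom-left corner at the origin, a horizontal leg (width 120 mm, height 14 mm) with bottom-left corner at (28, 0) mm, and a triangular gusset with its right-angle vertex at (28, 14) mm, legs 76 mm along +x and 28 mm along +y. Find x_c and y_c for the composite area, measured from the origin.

vertical leg: A = 28 × 110 = 3080.00, centroid at (14.00, 55.00).
horizontal leg: A = 120 × 14 = 1680.00, centroid at (88.00, 7.00).
gusset: A = ½·76·28 = 1064.00, centroid at (53.33, 23.33).
ΣA = 5824.00 mm²
ΣAx_c = (3080.00)(14.00) + (1680.00)(88.00) + (1064.00)(53.33) = 247706.67 mm³
ΣAy_c = (3080.00)(55.00) + (1680.00)(7.00) + (1064.00)(23.33) = 205986.67 mm³
x_c = 247706.67 / 5824.00 = 42.53 mm
y_c = 205986.67 / 5824.00 = 35.37 mm

x_c = 42.53 mm, y_c = 35.37 mm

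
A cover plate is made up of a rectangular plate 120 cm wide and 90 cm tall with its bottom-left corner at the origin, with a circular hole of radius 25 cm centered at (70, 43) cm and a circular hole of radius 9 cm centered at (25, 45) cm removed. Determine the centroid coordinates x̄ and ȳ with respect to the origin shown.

x̄ = 58.75 cm, ȳ = 45.46 cm

Part | A | x̄ᵢ | ȳᵢ | A·x̄ᵢ | A·ȳᵢ
plate | 10800.00 | 60.00 | 45.00 | 648000.00 | 486000.00
hole 1 | -1963.50 | 70.00 | 43.00 | -137444.68 | -84430.30
hole 2 | -254.47 | 25.00 | 45.00 | -6361.73 | -11451.11
Σ | 8582.04 |  |  | 504193.60 | 390118.59
x̄ = 504193.60 / 8582.04 = 58.75 cm
ȳ = 390118.59 / 8582.04 = 45.46 cm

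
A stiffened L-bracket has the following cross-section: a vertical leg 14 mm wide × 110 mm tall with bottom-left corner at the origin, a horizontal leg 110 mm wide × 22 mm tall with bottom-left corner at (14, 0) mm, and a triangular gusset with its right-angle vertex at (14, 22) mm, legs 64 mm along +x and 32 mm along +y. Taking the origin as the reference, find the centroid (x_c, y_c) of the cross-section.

x_c = 42.93 mm, y_c = 29.05 mm

vertical leg: A = 14 × 110 = 1540.00, centroid at (7.00, 55.00).
horizontal leg: A = 110 × 22 = 2420.00, centroid at (69.00, 11.00).
gusset: A = ½·64·32 = 1024.00, centroid at (35.33, 32.67).
ΣA = 4984.00 mm²
ΣAx_c = (1540.00)(7.00) + (2420.00)(69.00) + (1024.00)(35.33) = 213941.33 mm³
ΣAy_c = (1540.00)(55.00) + (2420.00)(11.00) + (1024.00)(32.67) = 144770.67 mm³
x_c = 213941.33 / 4984.00 = 42.93 mm
y_c = 144770.67 / 4984.00 = 29.05 mm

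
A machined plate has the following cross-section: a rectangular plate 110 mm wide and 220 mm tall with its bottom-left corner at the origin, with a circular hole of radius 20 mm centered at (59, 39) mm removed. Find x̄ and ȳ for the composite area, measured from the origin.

x̄ = 54.78 mm, ȳ = 113.89 mm

plate: A = 110 × 220 = 24200.00, centroid at (55.00, 110.00).
hole: A = −π·20² = -1256.64, centroid at (59.00, 39.00).
ΣA = 22943.36 mm²
ΣAx̄ = (24200.00)(55.00) + (-1256.64)(59.00) = 1256858.41 mm³
ΣAȳ = (24200.00)(110.00) + (-1256.64)(39.00) = 2612991.15 mm³
x̄ = 1256858.41 / 22943.36 = 54.78 mm
ȳ = 2612991.15 / 22943.36 = 113.89 mm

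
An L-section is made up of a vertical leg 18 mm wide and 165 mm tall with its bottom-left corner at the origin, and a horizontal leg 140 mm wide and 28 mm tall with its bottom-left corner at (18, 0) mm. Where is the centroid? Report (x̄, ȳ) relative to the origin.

vertical leg: A = 18 × 165 = 2970.00, centroid at (9.00, 82.50).
horizontal leg: A = 140 × 28 = 3920.00, centroid at (88.00, 14.00).
ΣA = 6890.00 mm²
ΣAx̄ = (2970.00)(9.00) + (3920.00)(88.00) = 371690.00 mm³
ΣAȳ = (2970.00)(82.50) + (3920.00)(14.00) = 299905.00 mm³
x̄ = 371690.00 / 6890.00 = 53.95 mm
ȳ = 299905.00 / 6890.00 = 43.53 mm

x̄ = 53.95 mm, ȳ = 43.53 mm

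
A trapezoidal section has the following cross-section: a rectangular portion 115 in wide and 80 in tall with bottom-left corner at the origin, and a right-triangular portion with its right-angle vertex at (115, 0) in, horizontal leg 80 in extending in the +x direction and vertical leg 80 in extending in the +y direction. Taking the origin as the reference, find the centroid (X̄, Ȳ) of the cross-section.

Part | A | x̄ᵢ | ȳᵢ | A·x̄ᵢ | A·ȳᵢ
rectangular portion | 9200.00 | 57.50 | 40.00 | 529000.00 | 368000.00
triangular portion | 3200.00 | 141.67 | 26.67 | 453333.33 | 85333.33
Σ | 12400.00 |  |  | 982333.33 | 453333.33
X̄ = 982333.33 / 12400.00 = 79.22 in
Ȳ = 453333.33 / 12400.00 = 36.56 in

X̄ = 79.22 in, Ȳ = 36.56 in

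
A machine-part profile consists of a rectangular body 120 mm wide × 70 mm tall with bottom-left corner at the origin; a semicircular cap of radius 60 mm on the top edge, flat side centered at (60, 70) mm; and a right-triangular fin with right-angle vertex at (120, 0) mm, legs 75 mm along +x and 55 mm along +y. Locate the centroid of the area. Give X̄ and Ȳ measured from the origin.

rectangular body: A = 120 × 70 = 8400.00, centroid at (60.00, 35.00).
semicircular top: A = ½π·60² = 5654.87, centroid at (60.00, 95.46).
triangular fin: A = ½·75·55 = 2062.50, centroid at (145.00, 18.33).
ΣA = 16117.37 mm², ΣAX̄ = 1142354.51 mm³, ΣAȲ = 871653.17 mm³.
X̄ = 1142354.51/16117.37 = 70.88 mm; Ȳ = 871653.17/16117.37 = 54.08 mm.

X̄ = 70.88 mm, Ȳ = 54.08 mm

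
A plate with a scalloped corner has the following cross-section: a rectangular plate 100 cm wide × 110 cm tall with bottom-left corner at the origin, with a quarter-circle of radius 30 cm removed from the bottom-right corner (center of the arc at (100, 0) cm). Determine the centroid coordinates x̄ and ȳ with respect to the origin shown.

x̄ = 47.44 cm, ȳ = 57.90 cm

Part | A | x̄ᵢ | ȳᵢ | A·x̄ᵢ | A·ȳᵢ
plate | 11000.00 | 50.00 | 55.00 | 550000.00 | 605000.00
removed quarter-circle | -706.86 | 87.27 | 12.73 | -61685.83 | -9000.00
Σ | 10293.14 |  |  | 488314.17 | 596000.00
x̄ = 488314.17 / 10293.14 = 47.44 cm
ȳ = 596000.00 / 10293.14 = 57.90 cm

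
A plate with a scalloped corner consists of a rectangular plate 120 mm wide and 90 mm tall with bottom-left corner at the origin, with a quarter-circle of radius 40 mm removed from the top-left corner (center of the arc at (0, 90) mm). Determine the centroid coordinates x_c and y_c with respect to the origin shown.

Part | A | x̄ᵢ | ȳᵢ | A·x̄ᵢ | A·ȳᵢ
plate | 10800.00 | 60.00 | 45.00 | 648000.00 | 486000.00
removed quarter-circle | -1256.64 | 16.98 | 73.02 | -21333.33 | -91764.00
Σ | 9543.36 |  |  | 626666.67 | 394236.00
x_c = 626666.67 / 9543.36 = 65.67 mm
y_c = 394236.00 / 9543.36 = 41.31 mm

x_c = 65.67 mm, y_c = 41.31 mm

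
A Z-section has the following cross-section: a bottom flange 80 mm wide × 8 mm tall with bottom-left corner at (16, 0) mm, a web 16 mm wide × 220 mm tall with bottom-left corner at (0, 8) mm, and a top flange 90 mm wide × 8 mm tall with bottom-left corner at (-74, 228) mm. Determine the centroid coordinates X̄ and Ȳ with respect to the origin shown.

X̄ = 8.84 mm, Ȳ = 119.87 mm

Part | A | x̄ᵢ | ȳᵢ | A·x̄ᵢ | A·ȳᵢ
bottom flange | 640.00 | 56.00 | 4.00 | 35840.00 | 2560.00
web | 3520.00 | 8.00 | 118.00 | 28160.00 | 415360.00
top flange | 720.00 | -29.00 | 232.00 | -20880.00 | 167040.00
Σ | 4880.00 |  |  | 43120.00 | 584960.00
X̄ = 43120.00 / 4880.00 = 8.84 mm
Ȳ = 584960.00 / 4880.00 = 119.87 mm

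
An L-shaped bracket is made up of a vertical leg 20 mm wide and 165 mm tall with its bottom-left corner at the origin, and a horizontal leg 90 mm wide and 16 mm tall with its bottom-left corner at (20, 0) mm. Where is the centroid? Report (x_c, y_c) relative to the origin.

vertical leg: A = 20 × 165 = 3300.00, centroid at (10.00, 82.50).
horizontal leg: A = 90 × 16 = 1440.00, centroid at (65.00, 8.00).
ΣA = 4740.00 mm²
ΣAx_c = (3300.00)(10.00) + (1440.00)(65.00) = 126600.00 mm³
ΣAy_c = (3300.00)(82.50) + (1440.00)(8.00) = 283770.00 mm³
x_c = 126600.00 / 4740.00 = 26.71 mm
y_c = 283770.00 / 4740.00 = 59.87 mm

x_c = 26.71 mm, y_c = 59.87 mm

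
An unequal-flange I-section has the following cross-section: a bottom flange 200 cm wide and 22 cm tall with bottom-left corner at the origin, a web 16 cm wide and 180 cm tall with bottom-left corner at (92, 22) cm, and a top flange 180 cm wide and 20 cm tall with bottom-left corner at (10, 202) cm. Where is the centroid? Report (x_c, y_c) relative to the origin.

bottom flange: A = 200 × 22 = 4400.00, centroid at (100.00, 11.00).
web: A = 16 × 180 = 2880.00, centroid at (100.00, 112.00).
top flange: A = 180 × 20 = 3600.00, centroid at (100.00, 212.00).
ΣA = 10880.00 cm², ΣAx_c = 1088000.00 cm³, ΣAy_c = 1134160.00 cm³.
x_c = 1088000.00/10880.00 = 100.00 cm; y_c = 1134160.00/10880.00 = 104.24 cm.

x_c = 100.00 cm, y_c = 104.24 cm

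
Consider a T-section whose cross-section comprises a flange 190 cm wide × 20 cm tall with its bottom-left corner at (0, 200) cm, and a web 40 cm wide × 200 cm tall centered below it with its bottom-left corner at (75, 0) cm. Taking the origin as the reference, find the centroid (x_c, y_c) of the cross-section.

x_c = 95.00 cm, y_c = 135.42 cm

web: A = 40 × 200 = 8000.00, centroid at (95.00, 100.00).
flange: A = 190 × 20 = 3800.00, centroid at (95.00, 210.00).
ΣA = 11800.00 cm², ΣAx_c = 1121000.00 cm³, ΣAy_c = 1598000.00 cm³.
x_c = 1121000.00/11800.00 = 95.00 cm; y_c = 1598000.00/11800.00 = 135.42 cm.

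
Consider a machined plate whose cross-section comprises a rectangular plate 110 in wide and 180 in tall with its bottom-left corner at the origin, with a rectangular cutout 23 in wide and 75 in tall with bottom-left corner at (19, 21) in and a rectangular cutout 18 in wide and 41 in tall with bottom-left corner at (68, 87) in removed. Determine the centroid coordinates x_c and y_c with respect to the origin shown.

x_c = 56.50 in, y_c = 92.39 in

Part | A | x̄ᵢ | ȳᵢ | A·x̄ᵢ | A·ȳᵢ
plate | 19800.00 | 55.00 | 90.00 | 1089000.00 | 1782000.00
hole 1 | -1725.00 | 30.50 | 58.50 | -52612.50 | -100912.50
hole 2 | -738.00 | 77.00 | 107.50 | -56826.00 | -79335.00
Σ | 17337.00 |  |  | 979561.50 | 1601752.50
x_c = 979561.50 / 17337.00 = 56.50 in
y_c = 1601752.50 / 17337.00 = 92.39 in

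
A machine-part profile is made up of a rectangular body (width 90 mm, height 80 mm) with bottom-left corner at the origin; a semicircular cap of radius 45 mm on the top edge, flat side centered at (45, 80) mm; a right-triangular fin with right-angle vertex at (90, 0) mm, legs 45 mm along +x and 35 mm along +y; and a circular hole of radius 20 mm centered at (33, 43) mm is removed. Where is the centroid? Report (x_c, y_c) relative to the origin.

rectangular body: A = 90 × 80 = 7200.00, centroid at (45.00, 40.00).
semicircular top: A = ½π·45² = 3180.86, centroid at (45.00, 99.10).
triangular fin: A = ½·45·35 = 787.50, centroid at (105.00, 11.67).
hole: A = −π·20² = -1256.64, centroid at (33.00, 43.00).
ΣA = 9911.73 mm², ΣAx_c = 508357.29 mm³, ΣAy_c = 558371.11 mm³.
x_c = 508357.29/9911.73 = 51.29 mm; y_c = 558371.11/9911.73 = 56.33 mm.

x_c = 51.29 mm, y_c = 56.33 mm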